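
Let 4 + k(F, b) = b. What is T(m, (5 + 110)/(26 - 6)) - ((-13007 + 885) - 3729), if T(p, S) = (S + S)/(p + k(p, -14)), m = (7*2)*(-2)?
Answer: 63403/4 ≈ 15851.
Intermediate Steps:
k(F, b) = -4 + b
m = -28 (m = 14*(-2) = -28)
T(p, S) = 2*S/(-18 + p) (T(p, S) = (S + S)/(p + (-4 - 14)) = (2*S)/(p - 18) = (2*S)/(-18 + p) = 2*S/(-18 + p))
T(m, (5 + 110)/(26 - 6)) - ((-13007 + 885) - 3729) = 2*((5 + 110)/(26 - 6))/(-18 - 28) - ((-13007 + 885) - 3729) = 2*(115/20)/(-46) - (-12122 - 3729) = 2*(115*(1/20))*(-1/46) - 1*(-15851) = 2*(23/4)*(-1/46) + 15851 = -1/4 + 15851 = 63403/4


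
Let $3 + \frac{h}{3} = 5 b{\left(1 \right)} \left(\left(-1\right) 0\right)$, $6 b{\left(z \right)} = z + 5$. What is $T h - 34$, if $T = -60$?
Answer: $506$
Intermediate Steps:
$b{\left(z \right)} = \frac{5}{6} + \frac{z}{6}$ ($b{\left(z \right)} = \frac{z + 5}{6} = \frac{5 + z}{6} = \frac{5}{6} + \frac{z}{6}$)
$h = -9$ ($h = -9 + 3 \cdot 5 \left(\frac{5}{6} + \frac{1}{6} \cdot 1\right) \left(\left(-1\right) 0\right) = -9 + 3 \cdot 5 \left(\frac{5}{6} + \frac{1}{6}\right) 0 = -9 + 3 \cdot 5 \cdot 1 \cdot 0 = -9 + 3 \cdot 5 \cdot 0 = -9 + 3 \cdot 0 = -9 + 0 = -9$)
$T h - 34 = \left(-60\right) \left(-9\right) - 34 = 540 - 34 = 506$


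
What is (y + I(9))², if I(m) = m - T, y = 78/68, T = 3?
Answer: 59049/1156 ≈ 51.080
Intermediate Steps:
y = 39/34 (y = 78*(1/68) = 39/34 ≈ 1.1471)
I(m) = -3 + m (I(m) = m - 1*3 = m - 3 = -3 + m)
(y + I(9))² = (39/34 + (-3 + 9))² = (39/34 + 6)² = (243/34)² = 59049/1156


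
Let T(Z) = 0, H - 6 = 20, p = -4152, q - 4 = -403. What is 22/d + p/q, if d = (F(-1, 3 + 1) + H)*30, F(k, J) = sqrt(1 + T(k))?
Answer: 561983/53865 ≈ 10.433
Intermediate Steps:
q = -399 (q = 4 - 403 = -399)
H = 26 (H = 6 + 20 = 26)
F(k, J) = 1 (F(k, J) = sqrt(1 + 0) = sqrt(1) = 1)
d = 810 (d = (1 + 26)*30 = 27*30 = 810)
22/d + p/q = 22/810 - 4152/(-399) = 22*(1/810) - 4152*(-1/399) = 11/405 + 1384/133 = 561983/53865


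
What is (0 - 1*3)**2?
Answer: 9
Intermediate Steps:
(0 - 1*3)**2 = (0 - 3)**2 = (-3)**2 = 9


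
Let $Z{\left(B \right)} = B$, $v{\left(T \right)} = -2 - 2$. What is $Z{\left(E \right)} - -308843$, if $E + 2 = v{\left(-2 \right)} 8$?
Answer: $308809$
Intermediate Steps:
$v{\left(T \right)} = -4$
$E = -34$ ($E = -2 - 32 = -34$)
$Z{\left(E \right)} - -308843 = -34 - -308843 = -34 + 308843 = 308809$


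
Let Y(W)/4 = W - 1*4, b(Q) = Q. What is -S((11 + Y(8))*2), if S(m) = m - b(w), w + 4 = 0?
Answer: -58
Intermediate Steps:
w = -4 (w = -4 + 0 = -4)
Y(W) = -16 + 4*W (Y(W) = 4*(W - 1*4) = 4*(W - 4) = 4*(-4 + W) = -16 + 4*W)
S(m) = 4 + m (S(m) = m - 1*(-4) = m + 4 = 4 + m)
-S((11 + Y(8))*2) = -(4 + (11 + (-16 + 4*8))*2) = -(4 + (11 + (-16 + 32))*2) = -(4 + (11 + 16)*2) = -(4 + 27*2) = -(4 + 54) = -1*58 = -58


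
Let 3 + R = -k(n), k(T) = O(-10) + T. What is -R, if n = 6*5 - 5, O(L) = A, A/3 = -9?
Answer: 1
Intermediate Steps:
A = -27 (A = 3*(-9) = -27)
O(L) = -27
n = 25 (n = 30 - 5 = 25)
k(T) = -27 + T
R = -1 (R = -3 - (-27 + 25) = -3 - 1*(-2) = -3 + 2 = -1)
-R = -1*(-1) = 1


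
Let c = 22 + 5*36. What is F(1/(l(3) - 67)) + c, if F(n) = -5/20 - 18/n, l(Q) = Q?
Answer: 5415/4 ≈ 1353.8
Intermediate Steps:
c = 202 (c = 22 + 180 = 202)
F(n) = -¼ - 18/n (F(n) = -5*1/20 - 18/n = -¼ - 18/n)
F(1/(l(3) - 67)) + c = (-72 - 1/(3 - 67))/(4*(1/(3 - 67))) + 202 = (-72 - 1/(-64))/(4*(1/(-64))) + 202 = (-72 - 1*(-1/64))/(4*(-1/64)) + 202 = (¼)*(-64)*(-72 + 1/64) + 202 = (¼)*(-64)*(-4607/64) + 202 = 4607/4 + 202 = 5415/4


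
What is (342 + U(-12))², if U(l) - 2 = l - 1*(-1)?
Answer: 110889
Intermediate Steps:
U(l) = 3 + l (U(l) = 2 + (l - 1*(-1)) = 2 + (l + 1) = 2 + (1 + l) = 3 + l)
(342 + U(-12))² = (342 + (3 - 12))² = (342 - 9)² = 333² = 110889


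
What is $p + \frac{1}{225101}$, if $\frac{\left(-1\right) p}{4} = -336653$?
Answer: $\frac{303123707813}{225101} \approx 1.3466 \cdot 10^{6}$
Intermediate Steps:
$p = 1346612$ ($p = \left(-4\right) \left(-336653\right) = 1346612$)
$p + \frac{1}{225101} = 1346612 + \frac{1}{225101} = \frac{303123707813}{225101}$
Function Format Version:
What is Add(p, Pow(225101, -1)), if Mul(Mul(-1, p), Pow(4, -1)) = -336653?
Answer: Rational(303123707813, 225101) ≈ 1.3466e+6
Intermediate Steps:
p = 1346612 (p = Mul(-4, -336653) = 1346612)
Add(p, Pow(225101, -1)) = Add(1346612, Pow(225101, -1)) = Add(1346612, Rational(1, 225101)) = Rational(303123707813, 225101)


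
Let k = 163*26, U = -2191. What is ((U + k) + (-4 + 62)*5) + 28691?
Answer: 31028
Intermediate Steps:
k = 4238
((U + k) + (-4 + 62)*5) + 28691 = ((-2191 + 4238) + (-4 + 62)*5) + 28691 = (2047 + 58*5) + 28691 = (2047 + 290) + 28691 = 2337 + 28691 = 31028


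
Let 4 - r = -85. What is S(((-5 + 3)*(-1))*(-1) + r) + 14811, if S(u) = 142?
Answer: 14953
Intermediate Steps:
r = 89 (r = 4 - 1*(-85) = 4 + 85 = 89)
S(((-5 + 3)*(-1))*(-1) + r) + 14811 = 142 + 14811 = 14953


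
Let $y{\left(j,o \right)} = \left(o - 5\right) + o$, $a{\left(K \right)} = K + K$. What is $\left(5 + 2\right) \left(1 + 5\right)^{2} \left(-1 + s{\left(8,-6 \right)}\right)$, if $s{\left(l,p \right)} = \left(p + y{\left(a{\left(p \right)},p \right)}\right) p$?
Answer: $34524$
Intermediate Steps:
$a{\left(K \right)} = 2 K$
$y{\left(j,o \right)} = -5 + 2 o$ ($y{\left(j,o \right)} = \left(-5 + o\right) + o = -5 + 2 o$)
$s{\left(l,p \right)} = p \left(-5 + 3 p\right)$ ($s{\left(l,p \right)} = \left(p + \left(-5 + 2 p\right)\right) p = \left(-5 + 3 p\right) p = p \left(-5 + 3 p\right)$)
$\left(5 + 2\right) \left(1 + 5\right)^{2} \left(-1 + s{\left(8,-6 \right)}\right) = \left(5 + 2\right) \left(1 + 5\right)^{2} \left(-1 - 6 \left(-5 + 3 \left(-6\right)\right)\right) = 7 \cdot 6^{2} \left(-1 - 6 \left(-5 - 18\right)\right) = 7 \cdot 36 \left(-1 - -138\right) = 252 \left(-1 + 138\right) = 252 \cdot 137 = 34524$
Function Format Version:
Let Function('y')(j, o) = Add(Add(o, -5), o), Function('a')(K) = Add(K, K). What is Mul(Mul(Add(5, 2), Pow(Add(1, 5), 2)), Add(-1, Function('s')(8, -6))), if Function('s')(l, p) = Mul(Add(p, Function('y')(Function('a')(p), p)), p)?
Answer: 34524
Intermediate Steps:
Function('a')(K) = Mul(2, K)
Function('y')(j, o) = Add(-5, Mul(2, o)) (Function('y')(j, o) = Add(Add(-5, o), o) = Add(-5, Mul(2, o)))
Function('s')(l, p) = Mul(p, Add(-5, Mul(3, p))) (Function('s')(l, p) = Mul(Add(p, Add(-5, Mul(2, p))), p) = Mul(Add(-5, Mul(3, p)), p) = Mul(p, Add(-5, Mul(3, p))))
Mul(Mul(Add(5, 2), Pow(Add(1, 5), 2)), Add(-1, Function('s')(8, -6))) = Mul(Mul(Add(5, 2), Pow(Add(1, 5), 2)), Add(-1, Mul(-6, Add(-5, Mul(3, -6))))) = Mul(Mul(7, Pow(6, 2)), Add(-1, Mul(-6, Add(-5, -18)))) = Mul(Mul(7, 36), Add(-1, Mul(-6, -23))) = Mul(252, Add(-1, 138)) = Mul(252, 137) = 34524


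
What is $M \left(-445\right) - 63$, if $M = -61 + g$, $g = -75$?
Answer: $60457$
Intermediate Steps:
$M = -136$ ($M = -61 - 75 = -136$)
$M \left(-445\right) - 63 = \left(-136\right) \left(-445\right) - 63 = 60520 - 63 = 60457$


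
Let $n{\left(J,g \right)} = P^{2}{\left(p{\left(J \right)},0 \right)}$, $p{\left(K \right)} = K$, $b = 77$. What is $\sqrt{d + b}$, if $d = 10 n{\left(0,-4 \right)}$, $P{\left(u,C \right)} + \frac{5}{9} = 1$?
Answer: $\frac{\sqrt{6397}}{9} \approx 8.8868$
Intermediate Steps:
$P{\left(u,C \right)} = \frac{4}{9}$ ($P{\left(u,C \right)} = - \frac{5}{9} + 1 = \frac{4}{9}$)
$n{\left(J,g \right)} = \frac{16}{81}$ ($n{\left(J,g \right)} = \left(\frac{4}{9}\right)^{2} = \frac{16}{81}$)
$d = \frac{160}{81}$ ($d = 10 \cdot \frac{16}{81} = \frac{160}{81} \approx 1.9753$)
$\sqrt{d + b} = \sqrt{\frac{160}{81} + 77} = \sqrt{\frac{6397}{81}} = \frac{\sqrt{6397}}{9}$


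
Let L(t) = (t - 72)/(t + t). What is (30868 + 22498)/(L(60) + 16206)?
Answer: 533660/162059 ≈ 3.2930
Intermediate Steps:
L(t) = (-72 + t)/(2*t) (L(t) = (-72 + t)/((2*t)) = (-72 + t)*(1/(2*t)) = (-72 + t)/(2*t))
(30868 + 22498)/(L(60) + 16206) = (30868 + 22498)/((½)*(-72 + 60)/60 + 16206) = 53366/((½)*(1/60)*(-12) + 16206) = 53366/(-⅒ + 16206) = 53366/(162059/10) = 53366*(10/162059) = 533660/162059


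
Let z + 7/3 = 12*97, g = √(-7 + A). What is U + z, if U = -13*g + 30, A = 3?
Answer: 3575/3 - 26*I ≈ 1191.7 - 26.0*I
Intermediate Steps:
g = 2*I (g = √(-7 + 3) = √(-4) = 2*I ≈ 2.0*I)
U = 30 - 26*I (U = -26*I + 30 = 30 - 26*I ≈ 30.0 - 26.0*I)
z = 3485/3 (z = -7/3 + 12*97 = -7/3 + 1164 = 3485/3 ≈ 1161.7)
U + z = (30 - 26*I) + 3485/3 = 3575/3 - 26*I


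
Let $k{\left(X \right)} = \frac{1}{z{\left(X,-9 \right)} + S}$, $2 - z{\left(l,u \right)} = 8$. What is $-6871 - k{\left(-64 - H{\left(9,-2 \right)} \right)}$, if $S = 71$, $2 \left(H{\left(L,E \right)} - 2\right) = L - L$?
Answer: $- \frac{446616}{65} \approx -6871.0$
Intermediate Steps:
$H{\left(L,E \right)} = 2$ ($H{\left(L,E \right)} = 2 + \frac{L - L}{2} = 2 + \frac{1}{2} \cdot 0 = 2 + 0 = 2$)
$z{\left(l,u \right)} = -6$ ($z{\left(l,u \right)} = 2 - 8 = -6$)
$k{\left(X \right)} = \frac{1}{65}$ ($k{\left(X \right)} = \frac{1}{-6 + 71} = \frac{1}{65}$)
$-6871 - k{\left(-64 - H{\left(9,-2 \right)} \right)} = -6871 - \frac{1}{65} = - \frac{446616}{65}$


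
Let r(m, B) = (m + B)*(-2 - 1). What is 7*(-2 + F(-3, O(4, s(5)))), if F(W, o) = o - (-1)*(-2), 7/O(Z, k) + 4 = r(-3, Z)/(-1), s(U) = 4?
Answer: -77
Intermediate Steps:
r(m, B) = -3*B - 3*m (r(m, B) = (B + m)*(-3) = -3*B - 3*m)
O(Z, k) = 7/(-13 + 3*Z) (O(Z, k) = 7/(-4 + (-3*Z - 3*(-3))/(-1)) = 7/(-4 + (-3*Z + 9)*(-1)) = 7/(-4 + (9 - 3*Z)*(-1)) = 7/(-4 + (-9 + 3*Z)) = 7/(-13 + 3*Z))
F(W, o) = -2 + o (F(W, o) = o - 1*2 = o - 2 = -2 + o)
7*(-2 + F(-3, O(4, s(5)))) = 7*(-2 + (-2 + 7/(-13 + 3*4))) = 7*(-2 + (-2 + 7/(-13 + 12))) = 7*(-2 + (-2 + 7/(-1))) = 7*(-2 + (-2 + 7*(-1))) = 7*(-2 + (-2 - 7)) = 7*(-2 - 9) = 7*(-11) = -77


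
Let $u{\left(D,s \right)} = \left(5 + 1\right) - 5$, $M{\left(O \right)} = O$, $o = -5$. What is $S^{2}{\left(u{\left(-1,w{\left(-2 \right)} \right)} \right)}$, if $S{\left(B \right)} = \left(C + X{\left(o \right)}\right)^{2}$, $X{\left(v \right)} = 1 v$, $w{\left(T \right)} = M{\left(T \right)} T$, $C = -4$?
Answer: $6561$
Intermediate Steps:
$w{\left(T \right)} = T^{2}$ ($w{\left(T \right)} = T T = T^{2}$)
$X{\left(v \right)} = v$
$u{\left(D,s \right)} = 1$ ($u{\left(D,s \right)} = 6 - 5 = 1$)
$S{\left(B \right)} = 81$ ($S{\left(B \right)} = \left(-4 - 5\right)^{2} = \left(-9\right)^{2} = 81$)
$S^{2}{\left(u{\left(-1,w{\left(-2 \right)} \right)} \right)} = 81^{2} = 6561$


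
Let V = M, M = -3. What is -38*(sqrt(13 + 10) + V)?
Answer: 114 - 38*sqrt(23) ≈ -68.242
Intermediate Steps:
V = -3
-38*(sqrt(13 + 10) + V) = -38*(sqrt(13 + 10) - 3) = -38*(sqrt(23) - 3) = -38*(-3 + sqrt(23)) = 114 - 38*sqrt(23)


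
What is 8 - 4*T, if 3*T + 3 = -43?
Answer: 208/3 ≈ 69.333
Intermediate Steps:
T = -46/3 (T = -1 + (⅓)*(-43) = -1 - 43/3 = -46/3 ≈ -15.333)
8 - 4*T = 8 - 4*(-46/3) = 8 + 184/3 = 208/3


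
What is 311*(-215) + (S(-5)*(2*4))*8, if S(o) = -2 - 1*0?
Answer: -66993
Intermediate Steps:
S(o) = -2 (S(o) = -2 + 0 = -2)
311*(-215) + (S(-5)*(2*4))*8 = 311*(-215) - 4*4*8 = -66865 - 2*8*8 = -66865 - 16*8 = -66865 - 128 = -66993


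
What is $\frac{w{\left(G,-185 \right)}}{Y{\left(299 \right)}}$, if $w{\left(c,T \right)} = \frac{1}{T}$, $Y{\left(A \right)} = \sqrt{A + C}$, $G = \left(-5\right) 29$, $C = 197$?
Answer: $- \frac{\sqrt{31}}{22940} \approx -0.00024271$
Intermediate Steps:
$G = -145$
$Y{\left(A \right)} = \sqrt{197 + A}$ ($Y{\left(A \right)} = \sqrt{A + 197} = \sqrt{197 + A}$)
$\frac{w{\left(G,-185 \right)}}{Y{\left(299 \right)}} = \frac{1}{\left(-185\right) \sqrt{197 + 299}} = - \frac{1}{185 \sqrt{496}} = - \frac{1}{185 \cdot 4 \sqrt{31}} = - \frac{\frac{1}{124} \sqrt{31}}{185} = - \frac{\sqrt{31}}{22940}$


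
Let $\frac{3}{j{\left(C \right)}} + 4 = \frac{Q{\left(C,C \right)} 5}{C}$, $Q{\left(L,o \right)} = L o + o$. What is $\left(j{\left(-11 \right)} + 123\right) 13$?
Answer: $\frac{28769}{18} \approx 1598.3$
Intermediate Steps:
$Q{\left(L,o \right)} = o + L o$
$j{\left(C \right)} = \frac{3}{1 + 5 C}$ ($j{\left(C \right)} = \frac{3}{-4 + \frac{C \left(1 + C\right) 5}{C}} = \frac{3}{-4 + \frac{5 C \left(1 + C\right)}{C}} = \frac{3}{-4 + \left(5 + 5 C\right)} = \frac{3}{1 + 5 C}$)
$\left(j{\left(-11 \right)} + 123\right) 13 = \left(\frac{3}{1 + 5 \left(-11\right)} + 123\right) 13 = \left(\frac{3}{1 - 55} + 123\right) 13 = \left(\frac{3}{-54} + 123\right) 13 = \left(3 \left(- \frac{1}{54}\right) + 123\right) 13 = \left(- \frac{1}{18} + 123\right) 13 = \frac{2213}{18} \cdot 13 = \frac{28769}{18}$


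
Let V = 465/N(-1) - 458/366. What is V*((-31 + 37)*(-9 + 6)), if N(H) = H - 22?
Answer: 542172/1403 ≈ 386.44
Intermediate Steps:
N(H) = -22 + H
V = -90362/4209 (V = 465/(-22 - 1) - 458/366 = 465/(-23) - 458*1/366 = 465*(-1/23) - 229/183 = -465/23 - 229/183 = -90362/4209 ≈ -21.469)
V*((-31 + 37)*(-9 + 6)) = -90362*(-31 + 37)*(-9 + 6)/4209 = -180724*(-3)/1403 = -90362/4209*(-18) = 542172/1403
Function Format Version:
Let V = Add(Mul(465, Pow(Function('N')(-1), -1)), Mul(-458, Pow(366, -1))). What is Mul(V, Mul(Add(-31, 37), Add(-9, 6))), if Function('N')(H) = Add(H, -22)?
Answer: Rational(542172, 1403) ≈ 386.44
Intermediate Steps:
Function('N')(H) = Add(-22, H)
V = Rational(-90362, 4209) (V = Add(Mul(465, Pow(Add(-22, -1), -1)), Mul(-458, Pow(366, -1))) = Add(Mul(465, Pow(-23, -1)), Mul(-458, Rational(1, 366))) = Add(Mul(465, Rational(-1, 23)), Rational(-229, 183)) = Add(Rational(-465, 23), Rational(-229, 183)) = Rational(-90362, 4209) ≈ -21.469)
Mul(V, Mul(Add(-31, 37), Add(-9, 6))) = Mul(Rational(-90362, 4209), Mul(Add(-31, 37), Add(-9, 6))) = Mul(Rational(-90362, 4209), Mul(6, -3)) = Mul(Rational(-90362, 4209), -18) = Rational(542172, 1403)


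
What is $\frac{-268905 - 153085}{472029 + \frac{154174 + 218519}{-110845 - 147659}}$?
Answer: $- \frac{36362034320}{40673670641} \approx -0.89399$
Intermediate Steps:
$\frac{-268905 - 153085}{472029 + \frac{154174 + 218519}{-110845 - 147659}} = - \frac{421990}{472029 + \frac{372693}{-258504}} = - \frac{421990}{472029 + 372693 \left(- \frac{1}{258504}\right)} = - \frac{421990}{472029 - \frac{124231}{86168}} = - \frac{421990}{\frac{40673670641}{86168}} = \left(-421990\right) \frac{86168}{40673670641} = - \frac{36362034320}{40673670641}$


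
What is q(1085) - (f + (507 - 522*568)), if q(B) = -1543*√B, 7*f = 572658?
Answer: 1499265/7 - 1543*√1085 ≈ 1.6336e+5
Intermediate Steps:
f = 572658/7 (f = (⅐)*572658 = 572658/7 ≈ 81808.)
q(1085) - (f + (507 - 522*568)) = -1543*√1085 - (572658/7 + (507 - 522*568)) = -1543*√1085 - (572658/7 + (507 - 296496)) = -1543*√1085 - (572658/7 - 295989) = -1543*√1085 - 1*(-1499265/7) = -1543*√1085 + 1499265/7 = 1499265/7 - 1543*√1085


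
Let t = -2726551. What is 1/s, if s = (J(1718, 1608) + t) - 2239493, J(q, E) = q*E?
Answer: -1/2203500 ≈ -4.5382e-7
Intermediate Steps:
J(q, E) = E*q
s = -2203500 (s = (1608*1718 - 2726551) - 2239493 = (2762544 - 2726551) - 2239493 = 35993 - 2239493 = -2203500)
1/s = 1/(-2203500) = -1/2203500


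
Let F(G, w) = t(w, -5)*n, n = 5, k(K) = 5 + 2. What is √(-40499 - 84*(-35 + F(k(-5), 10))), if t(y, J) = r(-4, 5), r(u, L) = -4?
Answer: I*√35879 ≈ 189.42*I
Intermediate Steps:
k(K) = 7
t(y, J) = -4
F(G, w) = -20 (F(G, w) = -4*5 = -20)
√(-40499 - 84*(-35 + F(k(-5), 10))) = √(-40499 - 84*(-35 - 20)) = √(-40499 - 84*(-55)) = √(-40499 + 4620) = √(-35879) = I*√35879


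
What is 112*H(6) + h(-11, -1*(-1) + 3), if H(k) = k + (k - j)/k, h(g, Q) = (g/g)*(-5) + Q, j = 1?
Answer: 2293/3 ≈ 764.33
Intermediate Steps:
h(g, Q) = -5 + Q (h(g, Q) = 1*(-5) + Q = -5 + Q)
H(k) = k + (-1 + k)/k (H(k) = k + (k - 1*1)/k = k + (k - 1)/k = k + (-1 + k)/k)
112*H(6) + h(-11, -1*(-1) + 3) = 112*(1 + 6 - 1/6) + (-5 + (-1*(-1) + 3)) = 112*(1 + 6 - 1*1/6) + (-5 + (1 + 3)) = 112*(1 + 6 - 1/6) + (-5 + 4) = 112*(41/6) - 1 = 2296/3 - 1 = 2293/3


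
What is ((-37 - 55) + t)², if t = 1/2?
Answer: 33489/4 ≈ 8372.3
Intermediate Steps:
t = ½ ≈ 0.50000
((-37 - 55) + t)² = ((-37 - 55) + ½)² = (-92 + ½)² = (-183/2)² = 33489/4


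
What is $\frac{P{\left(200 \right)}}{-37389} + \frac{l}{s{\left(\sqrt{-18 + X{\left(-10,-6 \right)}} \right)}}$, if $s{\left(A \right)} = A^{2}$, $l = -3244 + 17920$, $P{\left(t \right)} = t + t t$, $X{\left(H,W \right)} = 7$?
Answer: $- \frac{16641308}{12463} \approx -1335.3$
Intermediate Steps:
$P{\left(t \right)} = t + t^{2}$
$l = 14676$
$\frac{P{\left(200 \right)}}{-37389} + \frac{l}{s{\left(\sqrt{-18 + X{\left(-10,-6 \right)}} \right)}} = \frac{200 \left(1 + 200\right)}{-37389} + \frac{14676}{\left(\sqrt{-18 + 7}\right)^{2}} = 200 \cdot 201 \left(- \frac{1}{37389}\right) + \frac{14676}{\left(\sqrt{-11}\right)^{2}} = 40200 \left(- \frac{1}{37389}\right) + \frac{14676}{\left(i \sqrt{11}\right)^{2}} = - \frac{13400}{12463} + \frac{14676}{-11} = - \frac{13400}{12463} + 14676 \left(- \frac{1}{11}\right) = - \frac{13400}{12463} - \frac{14676}{11} = - \frac{16641308}{12463}$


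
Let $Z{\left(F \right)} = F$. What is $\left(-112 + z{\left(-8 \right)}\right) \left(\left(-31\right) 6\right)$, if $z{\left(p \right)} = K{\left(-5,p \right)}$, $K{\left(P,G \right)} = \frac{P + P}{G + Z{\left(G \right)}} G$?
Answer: $21762$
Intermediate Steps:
$K{\left(P,G \right)} = P$ ($K{\left(P,G \right)} = \frac{P + P}{G + G} G = \frac{2 P}{2 G} G = 2 P \frac{1}{2 G} G = \frac{P}{G} G = P$)
$z{\left(p \right)} = -5$
$\left(-112 + z{\left(-8 \right)}\right) \left(\left(-31\right) 6\right) = \left(-112 - 5\right) \left(\left(-31\right) 6\right) = \left(-117\right) \left(-186\right) = 21762$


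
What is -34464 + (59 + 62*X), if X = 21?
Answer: -33103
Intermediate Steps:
-34464 + (59 + 62*X) = -34464 + (59 + 62*21) = -34464 + (59 + 1302) = -34464 + 1361 = -33103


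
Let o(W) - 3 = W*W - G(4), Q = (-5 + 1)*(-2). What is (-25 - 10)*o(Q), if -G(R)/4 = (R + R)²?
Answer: -11305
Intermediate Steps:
Q = 8 (Q = -4*(-2) = 8)
G(R) = -16*R² (G(R) = -4*(R + R)² = -4*4*R² = -16*R²)
o(W) = 259 + W² (o(W) = 3 + (W*W - (-16)*4²) = 3 + (W² - (-16)*16) = 3 + (W² - 1*(-256)) = 3 + (W² + 256) = 3 + (256 + W²) = 259 + W²)
(-25 - 10)*o(Q) = (-25 - 10)*(259 + 8²) = -35*(259 + 64) = -35*323 = -11305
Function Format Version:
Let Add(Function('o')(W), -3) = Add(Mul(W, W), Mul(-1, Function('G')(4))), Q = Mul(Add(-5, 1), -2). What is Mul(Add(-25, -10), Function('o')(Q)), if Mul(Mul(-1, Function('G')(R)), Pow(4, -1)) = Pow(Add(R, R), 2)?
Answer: -11305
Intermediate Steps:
Q = 8 (Q = Mul(-4, -2) = 8)
Function('G')(R) = Mul(-16, Pow(R, 2)) (Function('G')(R) = Mul(-4, Pow(Add(R, R), 2)) = Mul(-4, Pow(Mul(2, R), 2)) = Mul(-4, Mul(4, Pow(R, 2))) = Mul(-16, Pow(R, 2)))
Function('o')(W) = Add(259, Pow(W, 2)) (Function('o')(W) = Add(3, Add(Mul(W, W), Mul(-1, Mul(-16, Pow(4, 2))))) = Add(3, Add(Pow(W, 2), Mul(-1, Mul(-16, 16)))) = Add(3, Add(Pow(W, 2), Mul(-1, -256))) = Add(3, Add(Pow(W, 2), 256)) = Add(3, Add(256, Pow(W, 2))) = Add(259, Pow(W, 2)))
Mul(Add(-25, -10), Function('o')(Q)) = Mul(Add(-25, -10), Add(259, Pow(8, 2))) = Mul(-35, Add(259, 64)) = Mul(-35, 323) = -11305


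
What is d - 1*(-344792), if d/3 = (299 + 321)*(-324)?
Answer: -257848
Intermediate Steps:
d = -602640 (d = 3*((299 + 321)*(-324)) = 3*(620*(-324)) = 3*(-200880) = -602640)
d - 1*(-344792) = -602640 - 1*(-344792) = -602640 + 344792 = -257848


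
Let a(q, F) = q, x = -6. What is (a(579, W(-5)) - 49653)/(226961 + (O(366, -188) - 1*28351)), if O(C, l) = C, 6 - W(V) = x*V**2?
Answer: -24537/99488 ≈ -0.24663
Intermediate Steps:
W(V) = 6 + 6*V**2 (W(V) = 6 - (-6)*V**2 = 6 + 6*V**2)
(a(579, W(-5)) - 49653)/(226961 + (O(366, -188) - 1*28351)) = (579 - 49653)/(226961 + (366 - 1*28351)) = -49074/(226961 + (366 - 28351)) = -49074/(226961 - 27985) = -49074/198976 = -49074*1/198976 = -24537/99488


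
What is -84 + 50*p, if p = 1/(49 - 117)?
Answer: -2881/34 ≈ -84.735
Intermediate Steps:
p = -1/68 (p = 1/(-68) = -1/68 ≈ -0.014706)
-84 + 50*p = -84 + 50*(-1/68) = -84 - 25/34 = -2881/34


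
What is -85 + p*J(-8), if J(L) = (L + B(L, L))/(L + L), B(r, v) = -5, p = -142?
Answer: -1603/8 ≈ -200.38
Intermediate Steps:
J(L) = (-5 + L)/(2*L) (J(L) = (L - 5)/(L + L) = (-5 + L)/((2*L)) = (-5 + L)*(1/(2*L)) = (-5 + L)/(2*L))
-85 + p*J(-8) = -85 - 71*(-5 - 8)/(-8) = -85 - 71*(-1)*(-13)/8 = -85 - 142*13/16 = -85 - 923/8 = -1603/8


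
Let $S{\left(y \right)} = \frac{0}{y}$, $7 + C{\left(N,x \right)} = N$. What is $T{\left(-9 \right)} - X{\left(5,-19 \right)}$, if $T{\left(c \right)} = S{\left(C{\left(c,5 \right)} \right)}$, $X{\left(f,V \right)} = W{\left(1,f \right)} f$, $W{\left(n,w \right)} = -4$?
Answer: $20$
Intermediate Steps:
$C{\left(N,x \right)} = -7 + N$
$X{\left(f,V \right)} = - 4 f$
$S{\left(y \right)} = 0$
$T{\left(c \right)} = 0$
$T{\left(-9 \right)} - X{\left(5,-19 \right)} = 0 - \left(-4\right) 5 = 0 - -20 = 0 + 20 = 20$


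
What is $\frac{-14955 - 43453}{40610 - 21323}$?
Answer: $- \frac{58408}{19287} \approx -3.0284$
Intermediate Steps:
$\frac{-14955 - 43453}{40610 - 21323} = - \frac{58408}{19287}$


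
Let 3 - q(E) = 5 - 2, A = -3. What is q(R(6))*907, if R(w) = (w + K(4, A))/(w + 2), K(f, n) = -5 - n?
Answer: 0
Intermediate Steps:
R(w) = (-2 + w)/(2 + w) (R(w) = (w + (-5 - 1*(-3)))/(w + 2) = (w + (-5 + 3))/(2 + w) = (w - 2)/(2 + w) = (-2 + w)/(2 + w))
q(E) = 0 (q(E) = 3 - (5 - 2) = 3 - 1*3 = 3 - 3 = 0)
q(R(6))*907 = 0*907 = 0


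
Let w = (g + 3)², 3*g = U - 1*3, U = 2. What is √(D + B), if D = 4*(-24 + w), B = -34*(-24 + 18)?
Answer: 2*√307/3 ≈ 11.681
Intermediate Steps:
g = -⅓ (g = (2 - 1*3)/3 = (2 - 3)/3 = (⅓)*(-1) = -⅓ ≈ -0.33333)
B = 204 (B = -34*(-6) = 204)
w = 64/9 (w = (-⅓ + 3)² = (8/3)² = 64/9 ≈ 7.1111)
D = -608/9 (D = 4*(-24 + 64/9) = 4*(-152/9) = -608/9 ≈ -67.556)
√(D + B) = √(-608/9 + 204) = √(1228/9) = 2*√307/3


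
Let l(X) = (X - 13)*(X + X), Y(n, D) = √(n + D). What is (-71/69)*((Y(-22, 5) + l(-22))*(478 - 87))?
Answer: -1858780/3 - 1207*I*√17/3 ≈ -6.1959e+5 - 1658.9*I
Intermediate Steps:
Y(n, D) = √(D + n)
l(X) = 2*X*(-13 + X) (l(X) = (-13 + X)*(2*X) = 2*X*(-13 + X))
(-71/69)*((Y(-22, 5) + l(-22))*(478 - 87)) = (-71/69)*((√(5 - 22) + 2*(-22)*(-13 - 22))*(478 - 87)) = (-71*1/69)*((√(-17) + 2*(-22)*(-35))*391) = -71*(I*√17 + 1540)*391/69 = -71*(1540 + I*√17)*391/69 = -71*(602140 + 391*I*√17)/69 = -1858780/3 - 1207*I*√17/3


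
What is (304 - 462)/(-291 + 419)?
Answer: -79/64 ≈ -1.2344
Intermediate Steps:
(304 - 462)/(-291 + 419) = -158/128 = -158*1/128 = -79/64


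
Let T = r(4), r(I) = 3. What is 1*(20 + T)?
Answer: 23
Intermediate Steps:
T = 3
1*(20 + T) = 1*(20 + 3) = 1*23 = 23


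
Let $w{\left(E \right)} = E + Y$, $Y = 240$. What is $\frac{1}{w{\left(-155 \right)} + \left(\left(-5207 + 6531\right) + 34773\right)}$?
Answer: $\frac{1}{36182} \approx 2.7638 \cdot 10^{-5}$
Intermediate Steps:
$w{\left(E \right)} = 240 + E$ ($w{\left(E \right)} = E + 240 = 240 + E$)
$\frac{1}{w{\left(-155 \right)} + \left(\left(-5207 + 6531\right) + 34773\right)} = \frac{1}{\left(240 - 155\right) + \left(\left(-5207 + 6531\right) + 34773\right)} = \frac{1}{85 + \left(1324 + 34773\right)} = \frac{1}{85 + 36097} = \frac{1}{36182}$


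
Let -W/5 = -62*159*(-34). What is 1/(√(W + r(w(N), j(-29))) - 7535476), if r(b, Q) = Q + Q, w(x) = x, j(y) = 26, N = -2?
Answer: -1883869/14195850055596 - I*√104738/14195850055596 ≈ -1.3271e-7 - 2.2798e-11*I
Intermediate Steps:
r(b, Q) = 2*Q
W = -1675860 (W = -5*(-62*159)*(-34) = -(-49290)*(-34) = -5*335172 = -1675860)
1/(√(W + r(w(N), j(-29))) - 7535476) = 1/(√(-1675860 + 2*26) - 7535476) = 1/(√(-1675860 + 52) - 7535476) = 1/(√(-1675808) - 7535476) = 1/(4*I*√104738 - 7535476) = 1/(-7535476 + 4*I*√104738)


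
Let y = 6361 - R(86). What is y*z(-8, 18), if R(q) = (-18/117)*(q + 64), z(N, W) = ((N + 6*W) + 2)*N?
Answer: -67722288/13 ≈ -5.2094e+6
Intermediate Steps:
z(N, W) = N*(2 + N + 6*W) (z(N, W) = (2 + N + 6*W)*N = N*(2 + N + 6*W))
R(q) = -128/13 - 2*q/13 (R(q) = (-18*1/117)*(64 + q) = -2*(64 + q)/13 = -128/13 - 2*q/13)
y = 82993/13 (y = 6361 - (-128/13 - 2/13*86) = 6361 - (-128/13 - 172/13) = 6361 - 1*(-300/13) = 6361 + 300/13 = 82993/13 ≈ 6384.1)
y*z(-8, 18) = 82993*(-8*(2 - 8 + 6*18))/13 = 82993*(-8*(2 - 8 + 108))/13 = 82993*(-8*102)/13 = (82993/13)*(-816) = -67722288/13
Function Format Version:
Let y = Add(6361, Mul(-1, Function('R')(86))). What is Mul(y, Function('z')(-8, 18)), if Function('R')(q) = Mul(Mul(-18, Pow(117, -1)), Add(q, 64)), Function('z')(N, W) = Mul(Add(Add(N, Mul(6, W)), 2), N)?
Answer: Rational(-67722288, 13) ≈ -5.2094e+6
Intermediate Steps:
Function('z')(N, W) = Mul(N, Add(2, N, Mul(6, W))) (Function('z')(N, W) = Mul(Add(2, N, Mul(6, W)), N) = Mul(N, Add(2, N, Mul(6, W))))
Function('R')(q) = Add(Rational(-128, 13), Mul(Rational(-2, 13), q)) (Function('R')(q) = Mul(Mul(-18, Rational(1, 117)), Add(64, q)) = Mul(Rational(-2, 13), Add(64, q)) = Add(Rational(-128, 13), Mul(Rational(-2, 13), q)))
y = Rational(82993, 13) (y = Add(6361, Mul(-1, Add(Rational(-128, 13), Mul(Rational(-2, 13), 86)))) = Add(6361, Mul(-1, Add(Rational(-128, 13), Rational(-172, 13)))) = Add(6361, Mul(-1, Rational(-300, 13))) = Add(6361, Rational(300, 13)) = Rational(82993, 13) ≈ 6384.1)
Mul(y, Function('z')(-8, 18)) = Mul(Rational(82993, 13), Mul(-8, Add(2, -8, Mul(6, 18)))) = Mul(Rational(82993, 13), Mul(-8, Add(2, -8, 108))) = Mul(Rational(82993, 13), Mul(-8, 102)) = Mul(Rational(82993, 13), -816) = Rational(-67722288, 13)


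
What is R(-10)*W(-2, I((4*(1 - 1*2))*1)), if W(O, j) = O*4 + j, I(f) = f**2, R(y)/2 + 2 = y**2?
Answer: 1568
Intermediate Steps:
R(y) = -4 + 2*y**2
W(O, j) = j + 4*O (W(O, j) = 4*O + j = j + 4*O)
R(-10)*W(-2, I((4*(1 - 1*2))*1)) = (-4 + 2*(-10)**2)*(((4*(1 - 1*2))*1)**2 + 4*(-2)) = (-4 + 2*100)*(((4*(1 - 2))*1)**2 - 8) = (-4 + 200)*(((4*(-1))*1)**2 - 8) = 196*((-4*1)**2 - 8) = 196*((-4)**2 - 8) = 196*(16 - 8) = 196*8 = 1568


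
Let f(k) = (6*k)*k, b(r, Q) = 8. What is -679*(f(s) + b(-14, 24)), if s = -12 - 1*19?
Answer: -3920546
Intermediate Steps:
s = -31 (s = -12 - 19 = -31)
f(k) = 6*k²
-679*(f(s) + b(-14, 24)) = -679*(6*(-31)² + 8) = -679*(6*961 + 8) = -679*(5766 + 8) = -679*5774 = -3920546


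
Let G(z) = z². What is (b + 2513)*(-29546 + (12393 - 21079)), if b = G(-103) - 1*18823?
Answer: 217960632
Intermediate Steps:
b = -8214 (b = (-103)² - 1*18823 = 10609 - 18823 = -8214)
(b + 2513)*(-29546 + (12393 - 21079)) = (-8214 + 2513)*(-29546 + (12393 - 21079)) = -5701*(-29546 - 8686) = -5701*(-38232) = 217960632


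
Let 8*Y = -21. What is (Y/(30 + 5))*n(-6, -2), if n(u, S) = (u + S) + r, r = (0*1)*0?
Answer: 3/5 ≈ 0.60000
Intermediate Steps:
Y = -21/8 (Y = (1/8)*(-21) = -21/8 ≈ -2.6250)
r = 0 (r = 0*0 = 0)
n(u, S) = S + u (n(u, S) = (u + S) + 0 = (S + u) + 0 = S + u)
(Y/(30 + 5))*n(-6, -2) = (-21/8/(30 + 5))*(-2 - 6) = (-21/8/35)*(-8) = ((1/35)*(-21/8))*(-8) = -3/40*(-8) = 3/5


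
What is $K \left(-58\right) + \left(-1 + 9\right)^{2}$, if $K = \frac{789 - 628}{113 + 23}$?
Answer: $- \frac{317}{68} \approx -4.6618$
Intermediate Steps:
$K = \frac{161}{136} \approx 1.1838$
$K \left(-58\right) + \left(-1 + 9\right)^{2} = \frac{161}{136} \left(-58\right) + \left(-1 + 9\right)^{2} = - \frac{4669}{68} + 8^{2} = - \frac{4669}{68} + 64 = - \frac{317}{68}$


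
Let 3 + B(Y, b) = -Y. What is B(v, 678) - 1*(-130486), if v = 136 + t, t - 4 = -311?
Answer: 130654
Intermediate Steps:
t = -307 (t = 4 - 311 = -307)
v = -171 (v = 136 - 307 = -171)
B(Y, b) = -3 - Y
B(v, 678) - 1*(-130486) = (-3 - 1*(-171)) - 1*(-130486) = (-3 + 171) + 130486 = 168 + 130486 = 130654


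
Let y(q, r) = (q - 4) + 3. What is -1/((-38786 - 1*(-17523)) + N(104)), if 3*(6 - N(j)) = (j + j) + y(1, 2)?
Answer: 3/63979 ≈ 4.6890e-5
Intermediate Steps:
y(q, r) = -1 + q (y(q, r) = (-4 + q) + 3 = -1 + q)
N(j) = 6 - 2*j/3 (N(j) = 6 - ((j + j) + (-1 + 1))/3 = 6 - (2*j + 0)/3 = 6 - 2*j/3)
-1/((-38786 - 1*(-17523)) + N(104)) = -1/((-38786 - 1*(-17523)) + (6 - ⅔*104)) = -1/((-38786 + 17523) + (6 - 208/3)) = -1/(-21263 - 190/3) = -1/(-63979/3) = -1*(-3/63979) = 3/63979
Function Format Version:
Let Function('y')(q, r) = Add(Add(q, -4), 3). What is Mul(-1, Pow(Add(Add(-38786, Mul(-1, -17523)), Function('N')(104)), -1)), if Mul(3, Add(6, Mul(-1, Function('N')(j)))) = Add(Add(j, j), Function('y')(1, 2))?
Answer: Rational(3, 63979) ≈ 4.6890e-5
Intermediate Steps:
Function('y')(q, r) = Add(-1, q) (Function('y')(q, r) = Add(Add(-4, q), 3) = Add(-1, q))
Function('N')(j) = Add(6, Mul(Rational(-2, 3), j)) (Function('N')(j) = Add(6, Mul(Rational(-1, 3), Add(Add(j, j), Add(-1, 1)))) = Add(6, Mul(Rational(-1, 3), Add(Mul(2, j), 0))) = Add(6, Mul(Rational(-1, 3), Mul(2, j))) = Add(6, Mul(Rational(-2, 3), j)))
Mul(-1, Pow(Add(Add(-38786, Mul(-1, -17523)), Function('N')(104)), -1)) = Mul(-1, Pow(Add(Add(-38786, Mul(-1, -17523)), Add(6, Mul(Rational(-2, 3), 104))), -1)) = Mul(-1, Pow(Add(Add(-38786, 17523), Add(6, Rational(-208, 3))), -1)) = Mul(-1, Pow(Add(-21263, Rational(-190, 3)), -1)) = Mul(-1, Pow(Rational(-63979, 3), -1)) = Mul(-1, Rational(-3, 63979)) = Rational(3, 63979)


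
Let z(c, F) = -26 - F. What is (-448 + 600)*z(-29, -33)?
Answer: 1064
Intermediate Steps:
(-448 + 600)*z(-29, -33) = (-448 + 600)*(-26 - 1*(-33)) = 152*(-26 + 33) = 152*7 = 1064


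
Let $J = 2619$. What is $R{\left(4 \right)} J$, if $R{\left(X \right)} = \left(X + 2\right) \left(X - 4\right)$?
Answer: $0$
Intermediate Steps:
$R{\left(X \right)} = \left(-4 + X\right) \left(2 + X\right)$ ($R{\left(X \right)} = \left(2 + X\right) \left(-4 + X\right) = \left(-4 + X\right) \left(2 + X\right)$)
$R{\left(4 \right)} J = \left(-8 + 4^{2} - 8\right) 2619 = \left(-8 + 16 - 8\right) 2619 = 0 \cdot 2619 = 0$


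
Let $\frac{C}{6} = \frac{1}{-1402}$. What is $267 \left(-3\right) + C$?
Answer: $- \frac{561504}{701} \approx -801.0$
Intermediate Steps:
$C = - \frac{3}{701}$ ($C = \frac{6}{-1402} = 6 \left(- \frac{1}{1402}\right) = - \frac{3}{701} \approx -0.0042796$)
$267 \left(-3\right) + C = 267 \left(-3\right) - \frac{3}{701} = -801 - \frac{3}{701} = - \frac{561504}{701}$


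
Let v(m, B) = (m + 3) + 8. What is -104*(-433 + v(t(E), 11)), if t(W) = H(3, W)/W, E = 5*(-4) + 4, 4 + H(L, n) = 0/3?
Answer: 43862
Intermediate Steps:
H(L, n) = -4 (H(L, n) = -4 + 0/3 = -4 + 0*(⅓) = -4 + 0 = -4)
E = -16 (E = -20 + 4 = -16)
t(W) = -4/W
v(m, B) = 11 + m (v(m, B) = (3 + m) + 8 = 11 + m)
-104*(-433 + v(t(E), 11)) = -104*(-433 + (11 - 4/(-16))) = -104*(-433 + (11 - 4*(-1/16))) = -104*(-433 + (11 + ¼)) = -104*(-433 + 45/4) = -104*(-1687/4) = 43862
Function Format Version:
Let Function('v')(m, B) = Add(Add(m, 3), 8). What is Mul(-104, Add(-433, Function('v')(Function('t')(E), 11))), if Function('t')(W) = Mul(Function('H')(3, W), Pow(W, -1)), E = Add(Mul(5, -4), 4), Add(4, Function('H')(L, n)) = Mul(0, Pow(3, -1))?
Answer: 43862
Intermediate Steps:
Function('H')(L, n) = -4 (Function('H')(L, n) = Add(-4, Mul(0, Pow(3, -1))) = Add(-4, Mul(0, Rational(1, 3))) = Add(-4, 0) = -4)
E = -16 (E = Add(-20, 4) = -16)
Function('t')(W) = Mul(-4, Pow(W, -1))
Function('v')(m, B) = Add(11, m) (Function('v')(m, B) = Add(Add(3, m), 8) = Add(11, m))
Mul(-104, Add(-433, Function('v')(Function('t')(E), 11))) = Mul(-104, Add(-433, Add(11, Mul(-4, Pow(-16, -1))))) = Mul(-104, Add(-433, Add(11, Mul(-4, Rational(-1, 16))))) = Mul(-104, Add(-433, Add(11, Rational(1, 4)))) = Mul(-104, Add(-433, Rational(45, 4))) = Mul(-104, Rational(-1687, 4)) = 43862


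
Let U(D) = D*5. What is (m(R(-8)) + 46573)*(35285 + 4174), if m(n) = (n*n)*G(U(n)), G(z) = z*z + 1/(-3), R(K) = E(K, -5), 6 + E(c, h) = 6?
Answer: 1837724007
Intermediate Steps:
E(c, h) = 0 (E(c, h) = -6 + 6 = 0)
U(D) = 5*D
R(K) = 0
G(z) = -⅓ + z² (G(z) = z² - ⅓ = -⅓ + z²)
m(n) = n²*(-⅓ + 25*n²) (m(n) = (n*n)*(-⅓ + (5*n)²) = n²*(-⅓ + 25*n²))
(m(R(-8)) + 46573)*(35285 + 4174) = ((25*0⁴ - ⅓*0²) + 46573)*(35285 + 4174) = ((25*0 - ⅓*0) + 46573)*39459 = ((0 + 0) + 46573)*39459 = (0 + 46573)*39459 = 46573*39459 = 1837724007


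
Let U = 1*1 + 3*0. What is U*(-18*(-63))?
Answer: 1134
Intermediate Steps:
U = 1 (U = 1 + 0 = 1)
U*(-18*(-63)) = 1*(-18*(-63)) = 1*1134 = 1134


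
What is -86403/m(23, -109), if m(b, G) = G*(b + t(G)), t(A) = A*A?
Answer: 28801/432512 ≈ 0.066590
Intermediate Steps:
t(A) = A²
m(b, G) = G*(b + G²)
-86403/m(23, -109) = -86403*(-1/(109*(23 + (-109)²))) = -86403*(-1/(109*(23 + 11881))) = -86403/((-109*11904)) = -86403/(-1297536) = -86403*(-1/1297536) = 28801/432512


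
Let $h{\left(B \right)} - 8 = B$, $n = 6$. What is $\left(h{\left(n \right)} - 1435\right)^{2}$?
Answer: $2019241$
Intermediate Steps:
$h{\left(B \right)} = 8 + B$
$\left(h{\left(n \right)} - 1435\right)^{2} = \left(\left(8 + 6\right) - 1435\right)^{2} = \left(14 - 1435\right)^{2} = \left(-1421\right)^{2} = 2019241$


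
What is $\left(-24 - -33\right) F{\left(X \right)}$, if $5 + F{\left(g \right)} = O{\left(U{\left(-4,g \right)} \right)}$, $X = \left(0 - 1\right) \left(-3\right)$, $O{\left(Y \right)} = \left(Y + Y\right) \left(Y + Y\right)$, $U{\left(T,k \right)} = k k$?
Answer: $2871$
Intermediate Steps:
$U{\left(T,k \right)} = k^{2}$
$O{\left(Y \right)} = 4 Y^{2}$ ($O{\left(Y \right)} = 2 Y 2 Y = 4 Y^{2}$)
$X = 3$ ($X = \left(-1\right) \left(-3\right) = 3$)
$F{\left(g \right)} = -5 + 4 g^{4}$ ($F{\left(g \right)} = -5 + 4 \left(g^{2}\right)^{2} = -5 + 4 g^{4}$)
$\left(-24 - -33\right) F{\left(X \right)} = \left(-24 - -33\right) \left(-5 + 4 \cdot 3^{4}\right) = \left(-24 + \left(-27 + 60\right)\right) \left(-5 + 4 \cdot 81\right) = \left(-24 + 33\right) \left(-5 + 324\right) = 9 \cdot 319 = 2871$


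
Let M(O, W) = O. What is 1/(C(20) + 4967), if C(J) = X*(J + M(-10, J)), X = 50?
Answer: 1/5467 ≈ 0.00018292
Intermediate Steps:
C(J) = -500 + 50*J (C(J) = 50*(J - 10) = 50*(-10 + J) = -500 + 50*J)
1/(C(20) + 4967) = 1/((-500 + 50*20) + 4967) = 1/((-500 + 1000) + 4967) = 1/(500 + 4967) = 1/5467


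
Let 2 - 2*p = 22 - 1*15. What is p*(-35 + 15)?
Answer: 50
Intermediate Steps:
p = -5/2 (p = 1 - (22 - 1*15)/2 = 1 - (22 - 15)/2 = 1 - ½*7 = 1 - 7/2 = -5/2 ≈ -2.5000)
p*(-35 + 15) = -5*(-35 + 15)/2 = -5/2*(-20) = 50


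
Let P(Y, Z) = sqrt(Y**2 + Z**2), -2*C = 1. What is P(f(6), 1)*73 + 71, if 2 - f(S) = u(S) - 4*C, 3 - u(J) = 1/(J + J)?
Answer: 3553/12 ≈ 296.08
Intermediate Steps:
u(J) = 3 - 1/(2*J) (u(J) = 3 - 1/(J + J) = 3 - 1/(2*J))
C = -1/2 (C = -1/2*1 = -1/2 ≈ -0.50000)
f(S) = -3 + 1/(2*S) (f(S) = 2 - ((3 - 1/(2*S)) - 4*(-1/2)) = 2 - ((3 - 1/(2*S)) + 2) = 2 - (5 - 1/(2*S)) = 2 + (-5 + 1/(2*S)) = -3 + 1/(2*S))
P(f(6), 1)*73 + 71 = sqrt((-3 + (1/2)/6)**2 + 1**2)*73 + 71 = sqrt((-3 + (1/2)*(1/6))**2 + 1)*73 + 71 = sqrt((-3 + 1/12)**2 + 1)*73 + 71 = sqrt((-35/12)**2 + 1)*73 + 71 = sqrt(1225/144 + 1)*73 + 71 = sqrt(1369/144)*73 + 71 = (37/12)*73 + 71 = 2701/12 + 71 = 3553/12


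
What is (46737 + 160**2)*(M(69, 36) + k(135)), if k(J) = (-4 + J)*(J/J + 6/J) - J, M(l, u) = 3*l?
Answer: 679750789/45 ≈ 1.5106e+7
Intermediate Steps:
k(J) = -J + (1 + 6/J)*(-4 + J) (k(J) = (-4 + J)*(1 + 6/J) - J = (1 + 6/J)*(-4 + J) - J = -J + (1 + 6/J)*(-4 + J))
(46737 + 160**2)*(M(69, 36) + k(135)) = (46737 + 160**2)*(3*69 + (2 - 24/135)) = (46737 + 25600)*(207 + (2 - 24*1/135)) = 72337*(207 + (2 - 8/45)) = 72337*(207 + 82/45) = 72337*(9397/45) = 679750789/45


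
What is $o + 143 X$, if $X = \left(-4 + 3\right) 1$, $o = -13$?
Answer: $-156$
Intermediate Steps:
$X = -1$ ($X = \left(-1\right) 1 = -1$)
$o + 143 X = -13 + 143 \left(-1\right) = -13 - 143 = -156$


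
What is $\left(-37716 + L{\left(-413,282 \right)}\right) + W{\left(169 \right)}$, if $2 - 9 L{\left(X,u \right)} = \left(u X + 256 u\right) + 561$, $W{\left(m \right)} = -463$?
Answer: $- \frac{299896}{9} \approx -33322.0$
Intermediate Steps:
$L{\left(X,u \right)} = - \frac{559}{9} - \frac{256 u}{9} - \frac{X u}{9}$ ($L{\left(X,u \right)} = \frac{2}{9} - \frac{\left(u X + 256 u\right) + 561}{9} = \frac{2}{9} - \frac{\left(X u + 256 u\right) + 561}{9} = \frac{2}{9} - \frac{\left(256 u + X u\right) + 561}{9} = \frac{2}{9} - \frac{561 + 256 u + X u}{9} = \frac{2}{9} - \left(\frac{187}{3} + \frac{256 u}{9} + \frac{X u}{9}\right) = - \frac{559}{9} - \frac{256 u}{9} - \frac{X u}{9}$)
$\left(-37716 + L{\left(-413,282 \right)}\right) + W{\left(169 \right)} = \left(-37716 - \left(\frac{72751}{9} - \frac{38822}{3}\right)\right) - 463 = \left(-37716 - - \frac{43715}{9}\right) - 463 = \left(-37716 + \frac{43715}{9}\right) - 463 = - \frac{295729}{9} - 463 = - \frac{299896}{9}$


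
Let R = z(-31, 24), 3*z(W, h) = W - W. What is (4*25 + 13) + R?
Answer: 113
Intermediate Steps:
z(W, h) = 0 (z(W, h) = (W - W)/3 = (⅓)*0 = 0)
R = 0
(4*25 + 13) + R = (4*25 + 13) + 0 = (100 + 13) + 0 = 113 + 0 = 113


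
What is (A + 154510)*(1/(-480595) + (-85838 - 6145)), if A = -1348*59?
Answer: -3314520196912508/480595 ≈ -6.8967e+9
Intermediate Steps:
A = -79532
(A + 154510)*(1/(-480595) + (-85838 - 6145)) = (-79532 + 154510)*(1/(-480595) + (-85838 - 6145)) = 74978*(-1/480595 - 91983) = 74978*(-44206569886/480595) = -3314520196912508/480595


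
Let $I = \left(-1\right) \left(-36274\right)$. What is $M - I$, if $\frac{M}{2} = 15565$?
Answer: $-5144$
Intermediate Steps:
$M = 31130$ ($M = 2 \cdot 15565 = 31130$)
$I = 36274$
$M - I = 31130 - 36274 = -5144$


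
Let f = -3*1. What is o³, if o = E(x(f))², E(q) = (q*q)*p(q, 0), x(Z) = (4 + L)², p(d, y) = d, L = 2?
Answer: 10314424798490535546171949056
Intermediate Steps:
f = -3
x(Z) = 36 (x(Z) = (4 + 2)² = 6² = 36)
E(q) = q³ (E(q) = (q*q)*q = q²*q = q³)
o = 2176782336 (o = (36³)² = 46656² = 2176782336)
o³ = 2176782336³ = 10314424798490535546171949056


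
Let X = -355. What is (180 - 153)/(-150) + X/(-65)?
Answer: 3433/650 ≈ 5.2815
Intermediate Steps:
(180 - 153)/(-150) + X/(-65) = (180 - 153)/(-150) - 355/(-65) = 27*(-1/150) - 355*(-1/65) = -9/50 + 71/13 = 3433/650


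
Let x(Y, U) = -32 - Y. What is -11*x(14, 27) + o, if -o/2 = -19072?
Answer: 38650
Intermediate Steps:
o = 38144 (o = -2*(-19072) = 38144)
-11*x(14, 27) + o = -11*(-32 - 1*14) + 38144 = -11*(-32 - 14) + 38144 = -11*(-46) + 38144 = 506 + 38144 = 38650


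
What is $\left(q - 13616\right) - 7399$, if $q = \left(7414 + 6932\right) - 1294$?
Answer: $-7963$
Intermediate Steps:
$q = 13052$ ($q = 14346 - 1294 = 13052$)
$\left(q - 13616\right) - 7399 = \left(13052 - 13616\right) - 7399 = -564 - 7399 = -7963$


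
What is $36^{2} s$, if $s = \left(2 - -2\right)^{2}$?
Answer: $20736$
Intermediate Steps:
$s = 16$ ($s = \left(2 + 2\right)^{2} = 4^{2} = 16$)
$36^{2} s = 36^{2} \cdot 16 = 1296 \cdot 16 = 20736$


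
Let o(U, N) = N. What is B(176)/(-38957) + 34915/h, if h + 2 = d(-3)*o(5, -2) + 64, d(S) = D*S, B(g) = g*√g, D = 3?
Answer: 6983/16 - 704*√11/38957 ≈ 436.38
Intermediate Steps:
B(g) = g^(3/2)
d(S) = 3*S
h = 80 (h = -2 + ((3*(-3))*(-2) + 64) = -2 + (-9*(-2) + 64) = -2 + (18 + 64) = -2 + 82 = 80)
B(176)/(-38957) + 34915/h = 176^(3/2)/(-38957) + 34915/80 = (704*√11)*(-1/38957) + 34915*(1/80) = -704*√11/38957 + 6983/16 = 6983/16 - 704*√11/38957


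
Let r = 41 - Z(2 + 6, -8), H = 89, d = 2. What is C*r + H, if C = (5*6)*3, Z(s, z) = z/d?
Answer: 4139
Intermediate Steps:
Z(s, z) = z/2
C = 90 (C = 30*3 = 90)
r = 45 (r = 41 - (-8)/2 = 41 - 1*(-4) = 41 + 4 = 45)
C*r + H = 90*45 + 89 = 4050 + 89 = 4139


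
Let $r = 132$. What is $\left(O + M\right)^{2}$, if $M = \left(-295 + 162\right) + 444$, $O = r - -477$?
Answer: $846400$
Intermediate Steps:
$O = 609$ ($O = 132 - -477 = 132 + 477 = 609$)
$M = 311$ ($M = -133 + 444 = 311$)
$\left(O + M\right)^{2} = \left(609 + 311\right)^{2} = 920^{2} = 846400$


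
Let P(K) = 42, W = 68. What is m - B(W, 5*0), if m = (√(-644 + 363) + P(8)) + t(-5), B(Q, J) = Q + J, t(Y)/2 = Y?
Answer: -36 + I*√281 ≈ -36.0 + 16.763*I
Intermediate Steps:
t(Y) = 2*Y
B(Q, J) = J + Q
m = 32 + I*√281 (m = (√(-644 + 363) + 42) + 2*(-5) = (√(-281) + 42) - 10 = (I*√281 + 42) - 10 = (42 + I*√281) - 10 = 32 + I*√281 ≈ 32.0 + 16.763*I)
m - B(W, 5*0) = (32 + I*√281) - (5*0 + 68) = (32 + I*√281) - (0 + 68) = (32 + I*√281) - 1*68 = (32 + I*√281) - 68 = -36 + I*√281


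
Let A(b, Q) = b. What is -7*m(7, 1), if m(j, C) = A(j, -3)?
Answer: -49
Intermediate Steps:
m(j, C) = j
-7*m(7, 1) = -7*7 = -49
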